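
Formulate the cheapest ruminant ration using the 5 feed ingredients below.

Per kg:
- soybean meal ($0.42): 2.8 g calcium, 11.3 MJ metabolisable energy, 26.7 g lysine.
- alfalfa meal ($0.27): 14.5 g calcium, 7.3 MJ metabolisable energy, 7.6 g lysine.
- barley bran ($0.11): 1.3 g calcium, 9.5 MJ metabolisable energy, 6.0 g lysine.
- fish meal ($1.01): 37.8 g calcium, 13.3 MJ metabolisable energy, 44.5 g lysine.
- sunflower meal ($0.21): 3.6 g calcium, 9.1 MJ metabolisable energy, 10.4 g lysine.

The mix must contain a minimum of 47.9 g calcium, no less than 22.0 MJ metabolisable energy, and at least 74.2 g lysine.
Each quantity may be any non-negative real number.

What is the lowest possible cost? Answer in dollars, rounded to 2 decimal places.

$1.54

Set it up as a linear program. Let x1 = kg of soybean meal, x2 = kg of alfalfa meal, x3 = kg of barley bran, x4 = kg of fish meal, x5 = kg of sunflower meal.
Minimize 0.42x1 + 0.27x2 + 0.11x3 + 1.01x4 + 0.21x5 with:
  2.8x1 + 14.5x2 + 1.3x3 + 37.8x4 + 3.6x5 ≥ 47.9   (calcium)
  11.3x1 + 7.3x2 + 9.5x3 + 13.3x4 + 9.1x5 ≥ 22   (metabolisable energy)
  26.7x1 + 7.6x2 + 6x3 + 44.5x4 + 10.4x5 ≥ 74.2   (lysine)
  x1, x2, x3, x4, x5 ≥ 0.
The optimal basis is {soybean meal, fish meal}; alfalfa meal, barley bran, sunflower meal drop out. The calcium and lysine requirements are met with equality.
Solving gives x1 = 0.761, x4 = 1.211.
Total cost: 0.42·0.761 + 1.01·1.211 = 1.5427.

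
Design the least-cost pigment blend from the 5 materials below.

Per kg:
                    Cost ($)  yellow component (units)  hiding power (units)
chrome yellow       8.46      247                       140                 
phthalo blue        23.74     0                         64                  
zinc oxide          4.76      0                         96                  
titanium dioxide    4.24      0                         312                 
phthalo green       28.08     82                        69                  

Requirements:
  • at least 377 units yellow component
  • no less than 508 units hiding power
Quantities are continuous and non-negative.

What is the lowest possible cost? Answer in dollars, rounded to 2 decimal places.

Set it up as a linear program. Let x1 = kg of chrome yellow, x2 = kg of phthalo blue, x3 = kg of zinc oxide, x4 = kg of titanium dioxide, x5 = kg of phthalo green.
min 8.46x1 + 23.74x2 + 4.76x3 + 4.24x4 + 28.08x5 with:
  247x1 + 82x5 ≥ 377   (yellow component)
  140x1 + 64x2 + 96x3 + 312x4 + 69x5 ≥ 508   (hiding power)
  x1, x2, x3, x4, x5 ≥ 0.
The minimum-cost mix takes nothing from phthalo blue, zinc oxide, phthalo green — only chrome yellow, titanium dioxide. There the yellow component and hiding power constraints are tight.
So chrome yellow = 1.526 kg, titanium dioxide = 0.9433 kg.
Objective = 8.46·1.526 + 4.24·0.9433 = 16.9096.

$16.91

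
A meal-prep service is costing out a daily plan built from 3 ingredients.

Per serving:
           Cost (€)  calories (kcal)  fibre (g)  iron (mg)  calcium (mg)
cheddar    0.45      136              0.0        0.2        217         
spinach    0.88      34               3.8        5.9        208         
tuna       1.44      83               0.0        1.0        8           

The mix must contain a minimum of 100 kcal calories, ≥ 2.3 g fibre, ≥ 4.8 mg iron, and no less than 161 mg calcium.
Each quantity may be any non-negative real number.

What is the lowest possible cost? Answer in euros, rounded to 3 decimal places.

Let x1 = servings of cheddar, x2 = servings of spinach, x3 = servings of tuna.
min 0.45x1 + 0.88x2 + 1.44x3 subject to:
  136x1 + 34x2 + 83x3 ≥ 100   (calories)
  3.8x2 ≥ 2.3   (fibre)
  0.2x1 + 5.9x2 + 1x3 ≥ 4.8   (iron)
  217x1 + 208x2 + 8x3 ≥ 161   (calcium)
  x1, x2, x3 ≥ 0.
At the optimum only cheddar, spinach are positive (tuna = 0). There the calories and iron constraints are tight.
So cheddar = 0.5365 servings, spinach = 0.7954 servings.
Cost = 0.45·0.5365 + 0.88·0.7954 = 0.94138.

€0.941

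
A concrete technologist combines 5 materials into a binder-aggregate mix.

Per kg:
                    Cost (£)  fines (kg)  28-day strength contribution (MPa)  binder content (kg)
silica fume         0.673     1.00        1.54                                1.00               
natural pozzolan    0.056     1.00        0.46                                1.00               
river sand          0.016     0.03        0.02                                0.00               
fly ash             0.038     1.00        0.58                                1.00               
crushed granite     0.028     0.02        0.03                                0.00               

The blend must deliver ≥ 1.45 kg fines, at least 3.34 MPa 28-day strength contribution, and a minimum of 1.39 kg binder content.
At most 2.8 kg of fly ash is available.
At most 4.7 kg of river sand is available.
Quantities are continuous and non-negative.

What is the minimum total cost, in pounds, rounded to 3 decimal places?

Set it up as a linear program. Let x1 = kg of silica fume, x2 = kg of natural pozzolan, x3 = kg of river sand, x4 = kg of fly ash, x5 = kg of crushed granite.
min 0.673x1 + 0.056x2 + 0.016x3 + 0.038x4 + 0.028x5 subject to:
  1x1 + 1x2 + 0.03x3 + 1x4 + 0.02x5 ≥ 1.45   (fines)
  1.54x1 + 0.46x2 + 0.02x3 + 0.58x4 + 0.03x5 ≥ 3.34   (28-day strength contribution)
  1x1 + 1x2 + 1x4 ≥ 1.39   (binder content)
  x4 ≤ 2.8
  x3 ≤ 4.7
  x1, x2, x3, x4, x5 ≥ 0.
The minimum-cost mix takes nothing from silica fume, river sand, crushed granite — only natural pozzolan, fly ash. There the 28-day strength contribution and the fly ash cap constraints are tight.
That vertex is x2 = 3.73, x4 = 2.8.
Total cost: 0.056·3.73 + 0.038·2.8 = 0.31528.

£0.315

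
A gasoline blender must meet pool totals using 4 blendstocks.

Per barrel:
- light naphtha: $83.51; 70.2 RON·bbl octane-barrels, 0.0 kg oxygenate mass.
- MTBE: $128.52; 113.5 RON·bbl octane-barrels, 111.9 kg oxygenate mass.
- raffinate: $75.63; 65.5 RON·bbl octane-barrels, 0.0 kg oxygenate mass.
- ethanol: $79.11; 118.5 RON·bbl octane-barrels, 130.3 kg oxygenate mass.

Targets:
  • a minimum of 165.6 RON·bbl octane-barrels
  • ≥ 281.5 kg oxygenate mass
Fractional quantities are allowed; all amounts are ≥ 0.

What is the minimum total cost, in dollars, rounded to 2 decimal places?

Let x1 = barrels of light naphtha, x2 = barrels of MTBE, x3 = barrels of raffinate, x4 = barrels of ethanol.
Minimise 83.51x1 + 128.52x2 + 75.63x3 + 79.11x4 s.t.:
  70.2x1 + 113.5x2 + 65.5x3 + 118.5x4 ≥ 165.6   (octane-barrels)
  111.9x2 + 130.3x4 ≥ 281.5   (oxygenate mass)
  x1, x2, x3, x4 ≥ 0.
The minimum-cost mix takes nothing from light naphtha, MTBE, raffinate — only ethanol. There the oxygenate mass constraint is tight.
Optimal quantities: ethanol = 2.1604 barrels.
Hence cost = 79.11·2.1604 = $170.9092.

$170.91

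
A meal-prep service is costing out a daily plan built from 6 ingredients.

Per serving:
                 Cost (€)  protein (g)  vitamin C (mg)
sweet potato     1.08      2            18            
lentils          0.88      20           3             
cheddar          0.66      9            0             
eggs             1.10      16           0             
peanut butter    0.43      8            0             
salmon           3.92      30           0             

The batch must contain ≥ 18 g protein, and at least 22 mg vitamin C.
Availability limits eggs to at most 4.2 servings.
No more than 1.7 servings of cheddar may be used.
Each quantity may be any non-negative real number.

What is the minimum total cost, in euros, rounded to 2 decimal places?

Set it up as a linear program. Let x1 = servings of sweet potato, x2 = servings of lentils, x3 = servings of cheddar, x4 = servings of eggs, x5 = servings of peanut butter, x6 = servings of salmon.
Minimize 1.08x1 + 0.88x2 + 0.66x3 + 1.1x4 + 0.43x5 + 3.92x6 s.t.:
  2x1 + 20x2 + 9x3 + 16x4 + 8x5 + 30x6 ≥ 18   (protein)
  18x1 + 3x2 ≥ 22   (vitamin C)
  x4 ≤ 4.2
  x3 ≤ 1.7
  x1, x2, x3, x4, x5, x6 ≥ 0.
The cheapest feasible vertex uses only sweet potato, lentils; cheddar, eggs, peanut butter, salmon are not used. There the protein and vitamin C constraints are tight.
That vertex is x1 = 1.09, x2 = 0.791.
Total cost: 1.08·1.09 + 0.88·0.791 = 1.8733.

€1.87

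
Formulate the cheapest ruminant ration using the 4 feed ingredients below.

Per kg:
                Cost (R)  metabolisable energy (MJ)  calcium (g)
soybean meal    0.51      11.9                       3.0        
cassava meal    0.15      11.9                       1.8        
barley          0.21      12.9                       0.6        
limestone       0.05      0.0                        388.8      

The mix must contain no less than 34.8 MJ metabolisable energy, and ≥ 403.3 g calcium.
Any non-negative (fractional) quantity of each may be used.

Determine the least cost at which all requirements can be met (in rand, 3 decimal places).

Set it up as a linear program. Let x1 = kg of soybean meal, x2 = kg of cassava meal, x3 = kg of barley, x4 = kg of limestone.
Minimise 0.51x1 + 0.15x2 + 0.21x3 + 0.05x4 subject to:
  11.9x1 + 11.9x2 + 12.9x3 ≥ 34.8   (metabolisable energy)
  3x1 + 1.8x2 + 0.6x3 + 388.8x4 ≥ 403.3   (calcium)
  x1, x2, x3, x4 ≥ 0.
At the optimum only cassava meal, limestone are positive (soybean meal, barley = 0). The metabolisable energy and calcium requirements are met with equality.
Solving gives x2 = 2.924, x4 = 1.024.
Hence cost = 0.15·2.924 + 0.05·1.024 = R0.48980.

R0.490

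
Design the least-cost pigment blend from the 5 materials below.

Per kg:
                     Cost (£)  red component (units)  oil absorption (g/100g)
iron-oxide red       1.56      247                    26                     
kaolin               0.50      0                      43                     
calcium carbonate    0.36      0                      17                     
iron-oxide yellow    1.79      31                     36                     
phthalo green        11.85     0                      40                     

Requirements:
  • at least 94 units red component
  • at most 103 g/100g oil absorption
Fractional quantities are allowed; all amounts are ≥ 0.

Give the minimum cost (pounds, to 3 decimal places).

Let x1 = kg of iron-oxide red, x2 = kg of kaolin, x3 = kg of calcium carbonate, x4 = kg of iron-oxide yellow, x5 = kg of phthalo green.
Minimise 1.56x1 + 0.5x2 + 0.36x3 + 1.79x4 + 11.85x5 with:
  247x1 + 31x4 ≥ 94   (red component)
  26x1 + 43x2 + 17x3 + 36x4 + 40x5 ≤ 103   (oil absorption)
  x1, x2, x3, x4, x5 ≥ 0.
At the optimum only iron-oxide red is positive (kaolin, calcium carbonate, iron-oxide yellow, phthalo green = 0). The red component requirement is met with equality.
Solving gives x1 = 0.3806.
Hence cost = 1.56·0.3806 = £0.59374.

£0.594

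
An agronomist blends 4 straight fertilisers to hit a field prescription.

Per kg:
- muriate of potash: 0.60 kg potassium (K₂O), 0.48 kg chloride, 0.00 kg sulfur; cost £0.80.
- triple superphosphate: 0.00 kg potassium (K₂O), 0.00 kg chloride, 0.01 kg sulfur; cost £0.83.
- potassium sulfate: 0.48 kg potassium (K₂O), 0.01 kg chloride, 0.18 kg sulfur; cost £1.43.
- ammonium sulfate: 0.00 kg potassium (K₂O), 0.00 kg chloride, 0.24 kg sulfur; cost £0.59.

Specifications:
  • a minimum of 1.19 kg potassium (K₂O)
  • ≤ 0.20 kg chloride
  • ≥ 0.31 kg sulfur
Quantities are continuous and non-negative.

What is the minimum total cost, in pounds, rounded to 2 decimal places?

£3.18

Let x1 = kg of muriate of potash, x2 = kg of triple superphosphate, x3 = kg of potassium sulfate, x4 = kg of ammonium sulfate.
Minimise 0.8x1 + 0.83x2 + 1.43x3 + 0.59x4 subject to:
  0.6x1 + 0.48x3 ≥ 1.19   (potassium (K₂O))
  0.48x1 + 0.01x3 ≤ 0.2   (chloride)
  0.01x2 + 0.18x3 + 0.24x4 ≥ 0.31   (sulfur)
  x1, x2, x3, x4 ≥ 0.
At the optimum only muriate of potash, potassium sulfate are positive (triple superphosphate, ammonium sulfate = 0). Binding constraints: potassium (K₂O) and chloride.
That vertex is x1 = 0.3748, x3 = 2.011.
Cost = 0.8·0.3748 + 1.43·2.011 = 3.1756.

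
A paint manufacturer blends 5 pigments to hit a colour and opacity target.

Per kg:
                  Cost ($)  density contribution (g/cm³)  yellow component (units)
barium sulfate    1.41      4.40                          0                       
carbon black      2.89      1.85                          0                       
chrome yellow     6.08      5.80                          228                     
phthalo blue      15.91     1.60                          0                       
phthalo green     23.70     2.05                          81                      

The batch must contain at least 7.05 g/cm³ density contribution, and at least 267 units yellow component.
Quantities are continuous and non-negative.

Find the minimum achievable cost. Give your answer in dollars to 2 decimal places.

Set it up as a linear program. Let x1 = kg of barium sulfate, x2 = kg of carbon black, x3 = kg of chrome yellow, x4 = kg of phthalo blue, x5 = kg of phthalo green.
Minimise 1.41x1 + 2.89x2 + 6.08x3 + 15.91x4 + 23.7x5 s.t.:
  4.4x1 + 1.85x2 + 5.8x3 + 1.6x4 + 2.05x5 ≥ 7.05   (density contribution)
  228x3 + 81x5 ≥ 267   (yellow component)
  x1, x2, x3, x4, x5 ≥ 0.
At the optimum only barium sulfate, chrome yellow are positive (carbon black, phthalo blue, phthalo green = 0). The density contribution and yellow component requirements are met with equality.
Solving gives x1 = 0.05861, x3 = 1.171.
Total cost: 1.41·0.05861 + 6.08·1.171 = 7.2023.

$7.20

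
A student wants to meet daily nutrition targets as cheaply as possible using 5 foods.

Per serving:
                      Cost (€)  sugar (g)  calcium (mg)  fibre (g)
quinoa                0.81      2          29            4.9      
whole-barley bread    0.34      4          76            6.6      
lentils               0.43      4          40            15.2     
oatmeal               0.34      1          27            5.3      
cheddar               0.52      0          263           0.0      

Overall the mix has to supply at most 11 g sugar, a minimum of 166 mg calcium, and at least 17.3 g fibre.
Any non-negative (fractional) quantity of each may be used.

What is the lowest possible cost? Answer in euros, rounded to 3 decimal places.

€0.728

Set it up as a linear program. Let x1 = servings of quinoa, x2 = servings of whole-barley bread, x3 = servings of lentils, x4 = servings of oatmeal, x5 = servings of cheddar.
Minimise 0.81x1 + 0.34x2 + 0.43x3 + 0.34x4 + 0.52x5 s.t.:
  2x1 + 4x2 + 4x3 + 1x4 ≤ 11   (sugar)
  29x1 + 76x2 + 40x3 + 27x4 + 263x5 ≥ 166   (calcium)
  4.9x1 + 6.6x2 + 15.2x3 + 5.3x4 ≥ 17.3   (fibre)
  x1, x2, x3, x4, x5 ≥ 0.
At the optimum only lentils, cheddar are positive (quinoa, whole-barley bread, oatmeal = 0). The calcium and fibre requirements are met with equality.
So lentils = 1.138 servings, cheddar = 0.4581 servings.
Hence cost = 0.43·1.138 + 0.52·0.4581 = €0.72755.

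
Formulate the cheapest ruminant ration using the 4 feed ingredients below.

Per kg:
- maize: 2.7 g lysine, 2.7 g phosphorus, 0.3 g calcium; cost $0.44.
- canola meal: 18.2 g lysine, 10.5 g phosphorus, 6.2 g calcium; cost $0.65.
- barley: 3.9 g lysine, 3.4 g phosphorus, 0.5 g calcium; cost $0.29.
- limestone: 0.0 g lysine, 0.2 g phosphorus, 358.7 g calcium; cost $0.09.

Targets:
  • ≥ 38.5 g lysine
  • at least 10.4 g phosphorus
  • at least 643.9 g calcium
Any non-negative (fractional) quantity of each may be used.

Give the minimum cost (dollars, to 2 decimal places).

Set it up as a linear program. Let x1 = kg of maize, x2 = kg of canola meal, x3 = kg of barley, x4 = kg of limestone.
min 0.44x1 + 0.65x2 + 0.29x3 + 0.09x4 s.t.:
  2.7x1 + 18.2x2 + 3.9x3 ≥ 38.5   (lysine)
  2.7x1 + 10.5x2 + 3.4x3 + 0.2x4 ≥ 10.4   (phosphorus)
  0.3x1 + 6.2x2 + 0.5x3 + 358.7x4 ≥ 643.9   (calcium)
  x1, x2, x3, x4 ≥ 0.
The minimum-cost mix takes nothing from maize, barley — only canola meal, limestone. The lysine and calcium requirements are met with equality.
That vertex is x2 = 2.115, x4 = 1.759.
Total cost: 0.65·2.115 + 0.09·1.759 = 1.5331.

$1.53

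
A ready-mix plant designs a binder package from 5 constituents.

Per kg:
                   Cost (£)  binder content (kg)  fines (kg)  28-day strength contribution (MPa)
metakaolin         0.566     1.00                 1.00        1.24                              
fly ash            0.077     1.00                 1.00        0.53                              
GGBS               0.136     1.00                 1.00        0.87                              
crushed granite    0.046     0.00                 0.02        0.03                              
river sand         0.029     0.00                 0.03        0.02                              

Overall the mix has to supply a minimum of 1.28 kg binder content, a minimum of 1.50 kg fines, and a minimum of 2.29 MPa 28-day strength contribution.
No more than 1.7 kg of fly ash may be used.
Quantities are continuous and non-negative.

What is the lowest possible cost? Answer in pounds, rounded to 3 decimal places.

This is a linear program. Let x1 = kg of metakaolin, x2 = kg of fly ash, x3 = kg of GGBS, x4 = kg of crushed granite, x5 = kg of river sand.
Minimise 0.566x1 + 0.077x2 + 0.136x3 + 0.046x4 + 0.029x5 s.t.:
  1x1 + 1x2 + 1x3 ≥ 1.28   (binder content)
  1x1 + 1x2 + 1x3 + 0.02x4 + 0.03x5 ≥ 1.5   (fines)
  1.24x1 + 0.53x2 + 0.87x3 + 0.03x4 + 0.02x5 ≥ 2.29   (28-day strength contribution)
  x2 ≤ 1.7
  x1, x2, x3, x4, x5 ≥ 0.
At the optimum only fly ash, GGBS are positive (metakaolin, crushed granite, river sand = 0). The 28-day strength contribution and the fly ash cap requirements are met with equality.
So fly ash = 1.7 kg, GGBS = 1.597 kg.
Objective = 0.077·1.7 + 0.136·1.597 = 0.34809.

£0.348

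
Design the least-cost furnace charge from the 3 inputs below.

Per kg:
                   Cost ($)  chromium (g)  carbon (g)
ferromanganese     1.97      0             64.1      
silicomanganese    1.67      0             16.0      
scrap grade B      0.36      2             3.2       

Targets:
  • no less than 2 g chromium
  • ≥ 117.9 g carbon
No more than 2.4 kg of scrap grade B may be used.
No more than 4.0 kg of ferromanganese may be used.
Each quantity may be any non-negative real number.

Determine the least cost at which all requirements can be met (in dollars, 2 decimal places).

Treat it as an LP. Let x1 = kg of ferromanganese, x2 = kg of silicomanganese, x3 = kg of scrap grade B.
min 1.97x1 + 1.67x2 + 0.36x3 with:
  2x3 ≥ 2   (chromium)
  64.1x1 + 16x2 + 3.2x3 ≥ 117.9   (carbon)
  x3 ≤ 2.4
  x1 ≤ 4
  x1, x2, x3 ≥ 0.
The optimal basis is {ferromanganese, scrap grade B}; silicomanganese drops out. The chromium and carbon requirements are met with equality.
That vertex is x1 = 1.7894, x3 = 1.
Hence cost = 1.97·1.7894 + 0.36·1 = $3.8851.

$3.89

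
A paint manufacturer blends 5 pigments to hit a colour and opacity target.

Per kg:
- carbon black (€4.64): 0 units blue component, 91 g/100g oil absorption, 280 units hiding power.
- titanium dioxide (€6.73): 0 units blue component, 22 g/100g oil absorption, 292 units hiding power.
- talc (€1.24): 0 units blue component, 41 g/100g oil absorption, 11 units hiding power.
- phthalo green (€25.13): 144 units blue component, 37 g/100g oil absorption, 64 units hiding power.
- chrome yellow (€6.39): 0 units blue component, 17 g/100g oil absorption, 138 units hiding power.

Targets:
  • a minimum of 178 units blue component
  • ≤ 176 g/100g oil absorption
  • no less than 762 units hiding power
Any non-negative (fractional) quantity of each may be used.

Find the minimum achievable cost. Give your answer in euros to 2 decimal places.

€44.76

Let x1 = kg of carbon black, x2 = kg of titanium dioxide, x3 = kg of talc, x4 = kg of phthalo green, x5 = kg of chrome yellow.
Minimize 4.64x1 + 6.73x2 + 1.24x3 + 25.13x4 + 6.39x5 with:
  144x4 ≥ 178   (blue component)
  91x1 + 22x2 + 41x3 + 37x4 + 17x5 ≤ 176   (oil absorption)
  280x1 + 292x2 + 11x3 + 64x4 + 138x5 ≥ 762   (hiding power)
  x1, x2, x3, x4, x5 ≥ 0.
The minimum-cost mix takes nothing from talc, chrome yellow — only carbon black, titanium dioxide, phthalo green. Binding constraints: blue component, oil absorption, hiding power.
So carbon black = 1.127 kg, titanium dioxide = 1.258 kg, phthalo green = 1.236 kg.
Objective = 4.64·1.127 + 6.73·1.258 + 25.13·1.236 = 44.7563.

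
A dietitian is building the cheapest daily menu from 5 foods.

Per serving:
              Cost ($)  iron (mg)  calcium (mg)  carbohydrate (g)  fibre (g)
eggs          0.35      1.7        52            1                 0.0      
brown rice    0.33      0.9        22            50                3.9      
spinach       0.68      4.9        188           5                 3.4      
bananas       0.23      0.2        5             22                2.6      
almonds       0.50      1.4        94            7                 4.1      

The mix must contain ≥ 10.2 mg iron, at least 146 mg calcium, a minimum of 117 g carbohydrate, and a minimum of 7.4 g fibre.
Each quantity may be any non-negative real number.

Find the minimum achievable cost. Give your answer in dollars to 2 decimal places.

Treat it as an LP. Let x1 = servings of eggs, x2 = servings of brown rice, x3 = servings of spinach, x4 = servings of bananas, x5 = servings of almonds.
Minimise 0.35x1 + 0.33x2 + 0.68x3 + 0.23x4 + 0.5x5 with:
  1.7x1 + 0.9x2 + 4.9x3 + 0.2x4 + 1.4x5 ≥ 10.2   (iron)
  52x1 + 22x2 + 188x3 + 5x4 + 94x5 ≥ 146   (calcium)
  1x1 + 50x2 + 5x3 + 22x4 + 7x5 ≥ 117   (carbohydrate)
  3.9x2 + 3.4x3 + 2.6x4 + 4.1x5 ≥ 7.4   (fibre)
  x1, x2, x3, x4, x5 ≥ 0.
At the optimum only brown rice, spinach are positive (eggs, bananas, almonds = 0). Binding constraints: iron and carbohydrate.
Optimal quantities: brown rice = 2.172 servings, spinach = 1.683 servings.
Hence cost = 0.33·2.172 + 0.68·1.683 = $1.8612.

$1.86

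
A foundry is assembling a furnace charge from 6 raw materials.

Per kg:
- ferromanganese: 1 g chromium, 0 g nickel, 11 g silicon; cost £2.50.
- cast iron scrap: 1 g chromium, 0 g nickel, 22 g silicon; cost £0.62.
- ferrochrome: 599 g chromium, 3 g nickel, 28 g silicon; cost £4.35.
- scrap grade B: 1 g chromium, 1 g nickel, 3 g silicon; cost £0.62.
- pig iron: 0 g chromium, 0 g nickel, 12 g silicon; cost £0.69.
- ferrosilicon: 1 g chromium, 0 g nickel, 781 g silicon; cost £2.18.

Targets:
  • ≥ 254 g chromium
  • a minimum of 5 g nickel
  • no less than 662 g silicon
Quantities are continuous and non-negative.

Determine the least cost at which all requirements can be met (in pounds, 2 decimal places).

£5.92

This is a linear program. Let x1 = kg of ferromanganese, x2 = kg of cast iron scrap, x3 = kg of ferrochrome, x4 = kg of scrap grade B, x5 = kg of pig iron, x6 = kg of ferrosilicon.
min 2.5x1 + 0.62x2 + 4.35x3 + 0.62x4 + 0.69x5 + 2.18x6 subject to:
  1x1 + 1x2 + 599x3 + 1x4 + 1x6 ≥ 254   (chromium)
  3x3 + 1x4 ≥ 5   (nickel)
  11x1 + 22x2 + 28x3 + 3x4 + 12x5 + 781x6 ≥ 662   (silicon)
  x1, x2, x3, x4, x5, x6 ≥ 0.
The optimal basis is {ferrochrome, scrap grade B, ferrosilicon}; ferromanganese, cast iron scrap, pig iron drop out. The chromium, nickel, silicon requirements are met with equality.
Solving gives x3 = 0.4164, x4 = 3.751, x6 = 0.8183.
Total cost: 4.35·0.4164 + 0.62·3.751 + 2.18·0.8183 = 5.9209.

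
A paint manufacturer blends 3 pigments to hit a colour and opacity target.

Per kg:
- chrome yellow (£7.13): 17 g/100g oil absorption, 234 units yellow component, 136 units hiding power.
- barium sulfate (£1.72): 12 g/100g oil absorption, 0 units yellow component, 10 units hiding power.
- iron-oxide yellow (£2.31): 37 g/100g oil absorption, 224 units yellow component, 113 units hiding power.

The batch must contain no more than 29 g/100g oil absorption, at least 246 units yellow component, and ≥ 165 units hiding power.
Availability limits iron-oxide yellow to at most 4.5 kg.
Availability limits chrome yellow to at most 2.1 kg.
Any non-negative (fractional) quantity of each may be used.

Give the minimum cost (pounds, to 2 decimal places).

£7.33

Let x1 = kg of chrome yellow, x2 = kg of barium sulfate, x3 = kg of iron-oxide yellow.
min 7.13x1 + 1.72x2 + 2.31x3 subject to:
  17x1 + 12x2 + 37x3 ≤ 29   (oil absorption)
  234x1 + 224x3 ≥ 246   (yellow component)
  136x1 + 10x2 + 113x3 ≥ 165   (hiding power)
  x3 ≤ 4.5
  x1 ≤ 2.1
  x1, x2, x3 ≥ 0.
At the optimum only chrome yellow, iron-oxide yellow are positive (barium sulfate = 0). The oil absorption and hiding power requirements are met with equality.
That vertex is x1 = 0.909, x3 = 0.3661.
Total cost: 7.13·0.909 + 2.31·0.3661 = 7.3269.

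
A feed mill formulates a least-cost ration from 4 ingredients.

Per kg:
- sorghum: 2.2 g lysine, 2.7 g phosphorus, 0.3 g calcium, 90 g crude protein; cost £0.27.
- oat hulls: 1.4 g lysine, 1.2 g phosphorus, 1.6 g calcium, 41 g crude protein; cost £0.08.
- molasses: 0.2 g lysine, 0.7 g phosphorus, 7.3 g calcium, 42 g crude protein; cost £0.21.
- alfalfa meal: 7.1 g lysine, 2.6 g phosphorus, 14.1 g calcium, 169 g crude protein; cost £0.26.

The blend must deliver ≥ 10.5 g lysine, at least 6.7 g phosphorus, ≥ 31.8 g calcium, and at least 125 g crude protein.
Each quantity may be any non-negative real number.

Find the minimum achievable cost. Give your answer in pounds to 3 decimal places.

Let x1 = kg of sorghum, x2 = kg of oat hulls, x3 = kg of molasses, x4 = kg of alfalfa meal.
Minimise 0.27x1 + 0.08x2 + 0.21x3 + 0.26x4 with:
  2.2x1 + 1.4x2 + 0.2x3 + 7.1x4 ≥ 10.5   (lysine)
  2.7x1 + 1.2x2 + 0.7x3 + 2.6x4 ≥ 6.7   (phosphorus)
  0.3x1 + 1.6x2 + 7.3x3 + 14.1x4 ≥ 31.8   (calcium)
  90x1 + 41x2 + 42x3 + 169x4 ≥ 125   (crude protein)
  x1, x2, x3, x4 ≥ 0.
The cheapest feasible vertex uses only oat hulls, alfalfa meal; sorghum, molasses are not used. There the phosphorus and calcium constraints are tight.
That vertex is x2 = 0.924, x4 = 2.15.
Total cost: 0.08·0.924 + 0.26·2.15 = 0.63292.

£0.633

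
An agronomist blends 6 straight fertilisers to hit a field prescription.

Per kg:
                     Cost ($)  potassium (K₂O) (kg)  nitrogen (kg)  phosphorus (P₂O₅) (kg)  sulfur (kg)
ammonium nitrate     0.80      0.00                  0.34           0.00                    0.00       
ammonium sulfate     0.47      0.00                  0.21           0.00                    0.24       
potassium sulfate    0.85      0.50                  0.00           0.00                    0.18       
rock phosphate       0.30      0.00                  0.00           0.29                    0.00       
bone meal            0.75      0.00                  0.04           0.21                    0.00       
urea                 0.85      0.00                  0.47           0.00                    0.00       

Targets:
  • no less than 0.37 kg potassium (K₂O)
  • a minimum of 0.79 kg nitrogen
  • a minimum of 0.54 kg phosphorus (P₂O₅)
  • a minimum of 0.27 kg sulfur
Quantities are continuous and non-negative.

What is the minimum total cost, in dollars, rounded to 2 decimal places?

Let x1 = kg of ammonium nitrate, x2 = kg of ammonium sulfate, x3 = kg of potassium sulfate, x4 = kg of rock phosphate, x5 = kg of bone meal, x6 = kg of urea.
min 0.8x1 + 0.47x2 + 0.85x3 + 0.3x4 + 0.75x5 + 0.85x6 subject to:
  0.5x3 ≥ 0.37   (potassium (K₂O))
  0.34x1 + 0.21x2 + 0.04x5 + 0.47x6 ≥ 0.79   (nitrogen)
  0.29x4 + 0.21x5 ≥ 0.54   (phosphorus (P₂O₅))
  0.24x2 + 0.18x3 ≥ 0.27   (sulfur)
  x1, x2, x3, x4, x5, x6 ≥ 0.
The minimum-cost mix takes nothing from ammonium nitrate, bone meal — only ammonium sulfate, potassium sulfate, rock phosphate, urea. There the potassium (K₂O), nitrogen, phosphorus (P₂O₅), sulfur constraints are tight.
Solving gives x2 = 0.57, x3 = 0.74, x4 = 1.862, x6 = 1.426.
Objective = 0.47·0.57 + 0.85·0.74 + 0.3·1.862 + 0.85·1.426 = 2.6676.

$2.67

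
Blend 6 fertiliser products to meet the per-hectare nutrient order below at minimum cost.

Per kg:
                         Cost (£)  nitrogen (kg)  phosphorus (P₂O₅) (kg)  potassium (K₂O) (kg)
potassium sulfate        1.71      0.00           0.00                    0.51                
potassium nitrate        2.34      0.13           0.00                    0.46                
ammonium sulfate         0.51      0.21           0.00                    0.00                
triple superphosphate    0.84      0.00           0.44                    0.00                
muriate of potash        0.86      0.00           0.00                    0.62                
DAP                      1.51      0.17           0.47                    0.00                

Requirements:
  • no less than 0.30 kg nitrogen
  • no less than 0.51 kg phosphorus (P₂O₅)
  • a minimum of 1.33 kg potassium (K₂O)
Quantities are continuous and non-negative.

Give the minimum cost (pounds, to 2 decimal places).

This is a linear program. Let x1 = kg of potassium sulfate, x2 = kg of potassium nitrate, x3 = kg of ammonium sulfate, x4 = kg of triple superphosphate, x5 = kg of muriate of potash, x6 = kg of DAP.
Minimise 1.71x1 + 2.34x2 + 0.51x3 + 0.84x4 + 0.86x5 + 1.51x6 with:
  0.13x2 + 0.21x3 + 0.17x6 ≥ 0.3   (nitrogen)
  0.44x4 + 0.47x6 ≥ 0.51   (phosphorus (P₂O₅))
  0.51x1 + 0.46x2 + 0.62x5 ≥ 1.33   (potassium (K₂O))
  x1, x2, x3, x4, x5, x6 ≥ 0.
The minimum-cost mix takes nothing from potassium sulfate, potassium nitrate, DAP — only ammonium sulfate, triple superphosphate, muriate of potash. There the nitrogen, phosphorus (P₂O₅), potassium (K₂O) constraints are tight.
That vertex is x3 = 1.429, x4 = 1.159, x5 = 2.145.
Hence cost = 0.51·1.429 + 0.84·1.159 + 0.86·2.145 = £3.5471.

£3.55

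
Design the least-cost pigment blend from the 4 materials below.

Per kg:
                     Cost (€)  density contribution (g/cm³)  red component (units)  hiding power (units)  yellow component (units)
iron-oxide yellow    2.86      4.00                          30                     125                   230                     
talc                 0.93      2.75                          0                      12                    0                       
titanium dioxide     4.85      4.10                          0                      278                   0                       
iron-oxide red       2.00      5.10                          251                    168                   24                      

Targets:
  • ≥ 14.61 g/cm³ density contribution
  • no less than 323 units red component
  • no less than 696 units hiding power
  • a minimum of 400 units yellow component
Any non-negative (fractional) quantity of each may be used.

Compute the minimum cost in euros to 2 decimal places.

€10.23

Set it up as a linear program. Let x1 = kg of iron-oxide yellow, x2 = kg of talc, x3 = kg of titanium dioxide, x4 = kg of iron-oxide red.
min 2.86x1 + 0.93x2 + 4.85x3 + 2x4 with:
  4x1 + 2.75x2 + 4.1x3 + 5.1x4 ≥ 14.61   (density contribution)
  30x1 + 251x4 ≥ 323   (red component)
  125x1 + 12x2 + 278x3 + 168x4 ≥ 696   (hiding power)
  230x1 + 24x4 ≥ 400   (yellow component)
  x1, x2, x3, x4 ≥ 0.
The minimum-cost mix takes nothing from talc, titanium dioxide — only iron-oxide yellow, iron-oxide red. The hiding power and yellow component requirements are met with equality.
Optimal quantities: iron-oxide yellow = 1.417 kg, iron-oxide red = 3.089 kg.
Objective = 2.86·1.417 + 2·3.089 = 10.2306.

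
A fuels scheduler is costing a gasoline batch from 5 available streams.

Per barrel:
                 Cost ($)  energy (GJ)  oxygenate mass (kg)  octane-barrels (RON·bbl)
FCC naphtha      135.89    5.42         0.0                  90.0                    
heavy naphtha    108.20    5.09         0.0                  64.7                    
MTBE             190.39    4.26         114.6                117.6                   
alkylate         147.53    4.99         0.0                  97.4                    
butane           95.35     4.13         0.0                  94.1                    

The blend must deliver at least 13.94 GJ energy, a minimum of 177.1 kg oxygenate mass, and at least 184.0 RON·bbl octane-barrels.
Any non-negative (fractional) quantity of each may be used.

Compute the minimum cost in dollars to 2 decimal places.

Let x1 = barrels of FCC naphtha, x2 = barrels of heavy naphtha, x3 = barrels of MTBE, x4 = barrels of alkylate, x5 = barrels of butane.
Minimize 135.89x1 + 108.2x2 + 190.39x3 + 147.53x4 + 95.35x5 with:
  5.42x1 + 5.09x2 + 4.26x3 + 4.99x4 + 4.13x5 ≥ 13.94   (energy)
  114.6x3 ≥ 177.1   (oxygenate mass)
  90x1 + 64.7x2 + 117.6x3 + 97.4x4 + 94.1x5 ≥ 184   (octane-barrels)
  x1, x2, x3, x4, x5 ≥ 0.
At the optimum only heavy naphtha, MTBE are positive (FCC naphtha, alkylate, butane = 0). There the energy and oxygenate mass constraints are tight.
Solving gives x2 = 1.4453, x3 = 1.5454.
Total cost: 108.2·1.4453 + 190.39·1.5454 = 450.6102.

$450.61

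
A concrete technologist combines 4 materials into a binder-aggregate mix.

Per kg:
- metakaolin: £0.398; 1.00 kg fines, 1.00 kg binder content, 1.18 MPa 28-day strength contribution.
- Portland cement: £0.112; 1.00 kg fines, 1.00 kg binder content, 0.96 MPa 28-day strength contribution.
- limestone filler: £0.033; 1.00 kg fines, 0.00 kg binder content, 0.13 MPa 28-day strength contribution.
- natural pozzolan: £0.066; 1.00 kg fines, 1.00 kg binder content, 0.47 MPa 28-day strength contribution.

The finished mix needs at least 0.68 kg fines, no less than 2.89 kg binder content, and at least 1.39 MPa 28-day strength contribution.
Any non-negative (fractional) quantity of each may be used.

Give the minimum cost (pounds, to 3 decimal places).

£0.194

Let x1 = kg of metakaolin, x2 = kg of Portland cement, x3 = kg of limestone filler, x4 = kg of natural pozzolan.
Minimise 0.398x1 + 0.112x2 + 0.033x3 + 0.066x4 subject to:
  1x1 + 1x2 + 1x3 + 1x4 ≥ 0.68   (fines)
  1x1 + 1x2 + 1x4 ≥ 2.89   (binder content)
  1.18x1 + 0.96x2 + 0.13x3 + 0.47x4 ≥ 1.39   (28-day strength contribution)
  x1, x2, x3, x4 ≥ 0.
The minimum-cost mix takes nothing from metakaolin, limestone filler — only Portland cement, natural pozzolan. The binder content and 28-day strength contribution requirements are met with equality.
That vertex is x2 = 0.06469, x4 = 2.825.
Total cost: 0.112·0.06469 + 0.066·2.825 = 0.19370.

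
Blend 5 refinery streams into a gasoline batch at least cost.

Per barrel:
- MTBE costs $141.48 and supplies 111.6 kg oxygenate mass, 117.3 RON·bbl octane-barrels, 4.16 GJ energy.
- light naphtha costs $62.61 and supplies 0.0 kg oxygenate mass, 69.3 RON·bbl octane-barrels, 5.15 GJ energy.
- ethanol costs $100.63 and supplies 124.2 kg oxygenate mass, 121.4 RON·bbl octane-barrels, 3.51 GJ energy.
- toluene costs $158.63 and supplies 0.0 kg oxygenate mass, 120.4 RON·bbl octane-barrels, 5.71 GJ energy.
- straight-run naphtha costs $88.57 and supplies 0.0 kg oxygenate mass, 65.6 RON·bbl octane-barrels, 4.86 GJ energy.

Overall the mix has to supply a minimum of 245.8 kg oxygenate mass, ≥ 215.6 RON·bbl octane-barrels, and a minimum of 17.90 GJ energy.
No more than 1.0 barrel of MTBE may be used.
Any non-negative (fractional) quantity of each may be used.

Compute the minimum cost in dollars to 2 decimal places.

Set it up as a linear program. Let x1 = barrels of MTBE, x2 = barrels of light naphtha, x3 = barrels of ethanol, x4 = barrels of toluene, x5 = barrels of straight-run naphtha.
min 141.48x1 + 62.61x2 + 100.63x3 + 158.63x4 + 88.57x5 with:
  111.6x1 + 124.2x3 ≥ 245.8   (oxygenate mass)
  117.3x1 + 69.3x2 + 121.4x3 + 120.4x4 + 65.6x5 ≥ 215.6   (octane-barrels)
  4.16x1 + 5.15x2 + 3.51x3 + 5.71x4 + 4.86x5 ≥ 17.9   (energy)
  x1 ≤ 1
  x1, x2, x3, x4, x5 ≥ 0.
The minimum-cost mix takes nothing from MTBE, toluene, straight-run naphtha — only light naphtha, ethanol. There the oxygenate mass and energy constraints are tight.
So light naphtha = 2.127 barrels, ethanol = 1.979 barrels.
Total cost: 62.61·2.127 + 100.63·1.979 = 332.3182.

$332.32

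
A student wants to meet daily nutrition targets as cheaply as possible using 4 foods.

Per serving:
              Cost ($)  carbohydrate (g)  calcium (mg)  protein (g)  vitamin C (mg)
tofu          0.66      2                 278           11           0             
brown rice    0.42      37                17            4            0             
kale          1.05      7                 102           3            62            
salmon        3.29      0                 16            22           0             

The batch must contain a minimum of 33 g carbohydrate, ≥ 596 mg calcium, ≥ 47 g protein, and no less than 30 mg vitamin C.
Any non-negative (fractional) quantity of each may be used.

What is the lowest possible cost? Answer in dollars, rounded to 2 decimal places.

$3.35

Let x1 = servings of tofu, x2 = servings of brown rice, x3 = servings of kale, x4 = servings of salmon.
min 0.66x1 + 0.42x2 + 1.05x3 + 3.29x4 with:
  2x1 + 37x2 + 7x3 ≥ 33   (carbohydrate)
  278x1 + 17x2 + 102x3 + 16x4 ≥ 596   (calcium)
  11x1 + 4x2 + 3x3 + 22x4 ≥ 47   (protein)
  62x3 ≥ 30   (vitamin C)
  x1, x2, x3, x4 ≥ 0.
At the optimum only tofu, brown rice, kale are positive (salmon = 0). There the carbohydrate, protein, vitamin C constraints are tight.
So tofu = 3.927 servings, brown rice = 0.5881 servings, kale = 0.4839 servings.
Objective = 0.66·3.927 + 0.42·0.5881 + 1.05·0.4839 = 3.3469.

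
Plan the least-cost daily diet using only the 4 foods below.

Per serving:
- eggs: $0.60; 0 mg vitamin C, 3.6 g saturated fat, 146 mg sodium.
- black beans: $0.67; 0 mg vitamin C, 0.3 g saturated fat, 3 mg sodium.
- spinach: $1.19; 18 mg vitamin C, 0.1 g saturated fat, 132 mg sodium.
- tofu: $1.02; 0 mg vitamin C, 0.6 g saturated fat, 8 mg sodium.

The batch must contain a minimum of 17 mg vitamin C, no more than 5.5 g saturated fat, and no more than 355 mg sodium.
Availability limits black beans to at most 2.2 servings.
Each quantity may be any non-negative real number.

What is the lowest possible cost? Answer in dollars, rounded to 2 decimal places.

Let x1 = servings of eggs, x2 = servings of black beans, x3 = servings of spinach, x4 = servings of tofu.
Minimise 0.6x1 + 0.67x2 + 1.19x3 + 1.02x4 s.t.:
  18x3 ≥ 17   (vitamin C)
  3.6x1 + 0.3x2 + 0.1x3 + 0.6x4 ≤ 5.5   (saturated fat)
  146x1 + 3x2 + 132x3 + 8x4 ≤ 355   (sodium)
  x2 ≤ 2.2
  x1, x2, x3, x4 ≥ 0.
The minimum-cost mix takes nothing from eggs, black beans, tofu — only spinach. There the vitamin C constraint is tight.
So spinach = 0.9444 servings.
Total cost: 1.19·0.9444 = 1.1238.

$1.12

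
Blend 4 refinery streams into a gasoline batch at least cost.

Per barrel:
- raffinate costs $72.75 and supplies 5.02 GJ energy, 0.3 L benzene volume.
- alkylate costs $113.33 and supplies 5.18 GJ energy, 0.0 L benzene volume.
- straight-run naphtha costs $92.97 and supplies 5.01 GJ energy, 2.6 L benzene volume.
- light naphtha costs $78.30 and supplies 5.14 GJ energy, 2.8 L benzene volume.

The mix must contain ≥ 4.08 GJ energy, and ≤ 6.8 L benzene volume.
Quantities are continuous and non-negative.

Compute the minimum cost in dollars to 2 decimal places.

$59.13

Set it up as a linear program. Let x1 = barrels of raffinate, x2 = barrels of alkylate, x3 = barrels of straight-run naphtha, x4 = barrels of light naphtha.
min 72.75x1 + 113.33x2 + 92.97x3 + 78.3x4 s.t.:
  5.02x1 + 5.18x2 + 5.01x3 + 5.14x4 ≥ 4.08   (energy)
  0.3x1 + 2.6x3 + 2.8x4 ≤ 6.8   (benzene volume)
  x1, x2, x3, x4 ≥ 0.
The minimum-cost mix takes nothing from alkylate, straight-run naphtha, light naphtha — only raffinate. There the energy constraint is tight.
That vertex is x1 = 0.81275.
Total cost: 72.75·0.81275 = 59.1276.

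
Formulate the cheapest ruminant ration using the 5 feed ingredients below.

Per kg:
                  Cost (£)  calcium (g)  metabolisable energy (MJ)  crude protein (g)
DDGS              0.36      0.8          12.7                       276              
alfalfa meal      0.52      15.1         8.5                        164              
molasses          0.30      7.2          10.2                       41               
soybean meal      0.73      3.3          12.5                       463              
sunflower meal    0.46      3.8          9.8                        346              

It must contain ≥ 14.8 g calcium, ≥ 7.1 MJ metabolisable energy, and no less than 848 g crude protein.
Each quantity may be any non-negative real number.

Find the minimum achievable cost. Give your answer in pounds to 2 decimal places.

Let x1 = kg of DDGS, x2 = kg of alfalfa meal, x3 = kg of molasses, x4 = kg of soybean meal, x5 = kg of sunflower meal.
Minimise 0.36x1 + 0.52x2 + 0.3x3 + 0.73x4 + 0.46x5 subject to:
  0.8x1 + 15.1x2 + 7.2x3 + 3.3x4 + 3.8x5 ≥ 14.8   (calcium)
  12.7x1 + 8.5x2 + 10.2x3 + 12.5x4 + 9.8x5 ≥ 7.1   (metabolisable energy)
  276x1 + 164x2 + 41x3 + 463x4 + 346x5 ≥ 848   (crude protein)
  x1, x2, x3, x4, x5 ≥ 0.
The cheapest feasible vertex uses only alfalfa meal, sunflower meal; DDGS, molasses, soybean meal are not used. The calcium and crude protein requirements are met with equality.
That vertex is x2 = 0.4126, x5 = 2.255.
Hence cost = 0.52·0.4126 + 0.46·2.255 = £1.2519.

£1.25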